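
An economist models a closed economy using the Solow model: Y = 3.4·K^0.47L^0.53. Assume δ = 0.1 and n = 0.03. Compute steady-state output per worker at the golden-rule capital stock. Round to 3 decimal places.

y_gold ≈ 31.460

The effective depreciation rate is n + δ = 0.03 + 0.1 = 0.13.
At the golden rule the marginal product of capital equals n+δ: 0.47·3.4·k^(0.47−1) = 0.13. Solving, k_gold = (0.47·3.4/0.13)^(1/0.53) ≈ 113.7397.
Output: y_gold = 3.4·k_gold^0.47 = 3.4·113.7397^0.47 ≈ 31.4599.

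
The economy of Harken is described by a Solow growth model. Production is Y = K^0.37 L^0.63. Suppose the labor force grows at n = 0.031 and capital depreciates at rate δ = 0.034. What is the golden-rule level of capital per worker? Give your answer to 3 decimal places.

k_gold ≈ 15.808

Capital per worker breaks even when investment replaces (n + δ)·k; here n + δ = 0.065.
Setting f'(k) = n+δ gives 0.37·k^(0.37−1) = 0.065, hence k_gold = (0.37/0.065)^(1/0.63) ≈ 15.8078.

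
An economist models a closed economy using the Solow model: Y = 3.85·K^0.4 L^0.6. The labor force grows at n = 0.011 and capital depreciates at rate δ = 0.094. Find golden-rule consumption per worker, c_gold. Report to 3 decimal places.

c_gold ≈ 13.841

Capital per worker breaks even when investment replaces (n + δ)·k; here n + δ = 0.105.
At the golden rule the marginal product of capital equals n+δ: 0.4·3.85·k^(0.4−1) = 0.105. Solving, k_gold = (0.4·3.85/0.105)^(1/0.6) ≈ 87.8791.
y_gold = 3.85·87.8791^0.4 ≈ 23.0683.
c_gold = y_gold − (n+δ)·k_gold = 23.0683 − 0.105·87.8791 ≈ 13.8410.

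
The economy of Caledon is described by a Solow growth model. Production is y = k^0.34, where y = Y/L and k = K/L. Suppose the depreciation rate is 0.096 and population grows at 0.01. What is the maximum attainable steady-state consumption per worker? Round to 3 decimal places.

c_gold ≈ 1.203

The effective depreciation rate is n + δ = 0.01 + 0.096 = 0.106.
At the golden rule the marginal product of capital equals n+δ: 0.34·k^(0.34−1) = 0.106. Solving, k_gold = (0.34/0.106)^(1/0.66) ≈ 5.8469.
y_gold = 5.8469^0.34 ≈ 1.8229.
c_gold = y_gold − (n+δ)·k_gold = 1.8229 − 0.106·5.8469 ≈ 1.2031.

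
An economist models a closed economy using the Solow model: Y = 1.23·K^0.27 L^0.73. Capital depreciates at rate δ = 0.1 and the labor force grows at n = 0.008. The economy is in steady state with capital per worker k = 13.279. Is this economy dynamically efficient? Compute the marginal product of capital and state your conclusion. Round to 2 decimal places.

n + δ = 0.008 + 0.1 = 0.108.
MPK = 0.27·1.23·k^(0.27−1) = 0.27·1.23·13.279^(-0.73) ≈ 0.0503.
MPK < 0.108, so the economy is dynamically inefficient (over-saving).

dynamically inefficient; MPK ≈ 0.05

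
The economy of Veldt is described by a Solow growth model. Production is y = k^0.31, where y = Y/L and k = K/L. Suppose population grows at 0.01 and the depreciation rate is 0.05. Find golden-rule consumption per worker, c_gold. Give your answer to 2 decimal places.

c_gold ≈ 1.44

n + δ = 0.01 + 0.05 = 0.06.
At the golden rule the marginal product of capital equals n+δ: 0.31·k^(0.31−1) = 0.06. Solving, k_gold = (0.31/0.06)^(1/0.69) ≈ 10.8053.
y_gold = 10.8053^0.31 ≈ 2.0914.
c_gold = y_gold − (n+δ)·k_gold = 2.0914 − 0.06·10.8053 ≈ 1.4430.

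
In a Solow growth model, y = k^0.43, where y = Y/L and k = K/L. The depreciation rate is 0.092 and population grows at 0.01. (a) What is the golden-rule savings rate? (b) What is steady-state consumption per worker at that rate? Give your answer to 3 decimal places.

(a) s_gold = 0.430; (b) c_gold ≈ 1.688

The effective depreciation rate is n + δ = 0.01 + 0.092 = 0.102.
For Cobb-Douglas, s_gold equals capital's share: s_gold = 0.43.
Setting f'(k) = n+δ gives 0.43·k^(0.43−1) = 0.102, hence k_gold = (0.43/0.102)^(1/0.57) ≈ 12.4813.
y_gold = 12.4813^0.43 ≈ 2.9607; c_gold = (1−0.43)·y_gold ≈ 1.6876.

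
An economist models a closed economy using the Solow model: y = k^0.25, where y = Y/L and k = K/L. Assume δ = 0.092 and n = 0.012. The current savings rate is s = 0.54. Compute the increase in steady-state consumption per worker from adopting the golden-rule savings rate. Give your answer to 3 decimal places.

Capital per worker breaks even when investment replaces (n + δ)·k; here n + δ = 0.104.
Current steady state (s = 0.54): k* = (0.54/0.104)^(1/0.75) ≈ 8.9911, y* = 8.9911^0.25 ≈ 1.7316, c* = (1−0.54)·1.7316 ≈ 0.7965.
Maximizing c = f(k) − (n+δ)·k gives f'(k) = n+δ, i.e. 0.25·k^(0.25−1) = 0.104, so k_gold = (0.25/0.104)^(1/0.75) ≈ 3.2201.
y_gold = 3.2201^0.25 ≈ 1.3396, c_gold = y_gold − 0.104·k_gold ≈ 1.0047.
Gain: Δc = 1.0047 − 0.7965 ≈ 0.2081.

Δc ≈ 0.208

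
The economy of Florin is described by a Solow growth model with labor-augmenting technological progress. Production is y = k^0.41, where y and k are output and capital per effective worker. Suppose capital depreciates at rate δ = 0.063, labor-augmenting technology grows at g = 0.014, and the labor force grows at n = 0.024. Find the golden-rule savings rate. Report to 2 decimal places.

s_gold = 0.41

Capital per effective worker breaks even when investment replaces (n + g + δ)·k; here n + g + δ = 0.101.
At the golden rule MPK = n+g+δ, and in any Cobb-Douglas steady state s = (n+g+δ)·k/y = MPK·k/y = capital's share 0.41.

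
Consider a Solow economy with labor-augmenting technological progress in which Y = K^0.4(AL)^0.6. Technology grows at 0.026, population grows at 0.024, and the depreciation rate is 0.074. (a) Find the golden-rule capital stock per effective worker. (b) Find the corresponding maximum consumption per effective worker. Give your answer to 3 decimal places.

n + g + δ = 0.024 + 0.026 + 0.074 = 0.124.
Golden rule sets MPK = n+g+δ: 0.4·k^(0.4−1) = 0.124, so k_gold = (0.4/0.124)^(1/0.6) ≈ 7.0426.
y_gold = 7.0426^0.4 ≈ 2.1832; c_gold = y_gold − 0.124·k_gold ≈ 1.3099.

(a) k_gold ≈ 7.043; (b) c_gold ≈ 1.310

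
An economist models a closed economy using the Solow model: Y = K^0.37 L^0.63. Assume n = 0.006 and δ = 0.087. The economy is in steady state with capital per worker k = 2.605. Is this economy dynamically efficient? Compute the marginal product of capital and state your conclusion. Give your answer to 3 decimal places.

dynamically efficient; MPK ≈ 0.202

Capital per worker breaks even when investment replaces (n + δ)·k; here n + δ = 0.093.
MPK = 0.37·k^(0.37−1) = 0.37·2.605^(-0.63) ≈ 0.2024.
MPK > 0.093, so the economy is dynamically efficient (under-saving).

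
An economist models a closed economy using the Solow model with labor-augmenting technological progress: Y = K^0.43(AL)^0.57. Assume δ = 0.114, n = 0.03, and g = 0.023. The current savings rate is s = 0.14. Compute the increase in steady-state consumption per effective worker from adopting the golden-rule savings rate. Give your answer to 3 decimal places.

Δc ≈ 0.411

n + g + δ = 0.03 + 0.023 + 0.114 = 0.167.
Current steady state (s = 0.14): k* = (0.14/0.167)^(1/0.57) ≈ 0.7339, y* = 0.7339^0.43 ≈ 0.8754, c* = (1−0.14)·0.8754 ≈ 0.7529.
Golden rule sets MPK = n+g+δ: 0.43·k^(0.43−1) = 0.167, so k_gold = (0.43/0.167)^(1/0.57) ≈ 5.2555.
y_gold = 5.2555^0.43 ≈ 2.0411, c_gold = y_gold − 0.167·k_gold ≈ 1.1634.
Gain: Δc = 1.1634 − 0.7529 ≈ 0.4106.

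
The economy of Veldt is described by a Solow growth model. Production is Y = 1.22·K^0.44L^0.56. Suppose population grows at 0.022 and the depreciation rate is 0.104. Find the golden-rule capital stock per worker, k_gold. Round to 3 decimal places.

k_gold ≈ 13.305

n + δ = 0.022 + 0.104 = 0.126.
Golden rule sets MPK = n+δ: 0.44·1.22·k^(0.44−1) = 0.126, so k_gold = (0.44·1.22/0.126)^(1/0.56) ≈ 13.3047.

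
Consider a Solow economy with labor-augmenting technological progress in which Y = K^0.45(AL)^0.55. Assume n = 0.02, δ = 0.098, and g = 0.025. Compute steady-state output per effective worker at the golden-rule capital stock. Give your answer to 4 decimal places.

Capital per effective worker breaks even when investment replaces (n + g + δ)·k; here n + g + δ = 0.143.
Maximizing c = f(k) − (n+g+δ)·k gives f'(k) = n+g+δ, i.e. 0.45·k^(0.45−1) = 0.143, so k_gold = (0.45/0.143)^(1/0.55) ≈ 8.0395.
Output: y_gold = k_gold^0.45 = 8.0395^0.45 ≈ 2.5548.

y_gold ≈ 2.5548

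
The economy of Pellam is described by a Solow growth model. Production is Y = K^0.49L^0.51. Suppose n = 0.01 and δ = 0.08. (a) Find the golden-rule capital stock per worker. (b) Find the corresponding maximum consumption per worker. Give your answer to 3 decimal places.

(a) k_gold ≈ 27.736; (b) c_gold ≈ 2.598

n + δ = 0.01 + 0.08 = 0.09.
Maximizing c = f(k) − (n+δ)·k gives f'(k) = n+δ, i.e. 0.49·k^(0.49−1) = 0.09, so k_gold = (0.49/0.09)^(1/0.51) ≈ 27.7362.
y_gold = 27.7362^0.49 ≈ 5.0944; c_gold = y_gold − 0.09·k_gold ≈ 2.5981.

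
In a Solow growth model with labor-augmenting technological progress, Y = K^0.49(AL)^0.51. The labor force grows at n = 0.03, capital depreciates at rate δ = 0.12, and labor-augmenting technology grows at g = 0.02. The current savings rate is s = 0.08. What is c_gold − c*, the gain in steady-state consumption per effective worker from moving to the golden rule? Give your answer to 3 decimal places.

The effective depreciation rate is n + g + δ = 0.03 + 0.02 + 0.12 = 0.17.
Current steady state (s = 0.08): k* = (0.08/0.17)^(1/0.51) ≈ 0.2281, y* = 0.2281^0.49 ≈ 0.4847, c* = (1−0.08)·0.4847 ≈ 0.4459.
Maximizing c = f(k) − (n+g+δ)·k gives f'(k) = n+g+δ, i.e. 0.49·k^(0.49−1) = 0.17, so k_gold = (0.49/0.17)^(1/0.51) ≈ 7.9701.
y_gold = 7.9701^0.49 ≈ 2.7651, c_gold = y_gold − 0.17·k_gold ≈ 1.4102.
Gain: Δc = 1.4102 − 0.4459 ≈ 0.9643.

Δc ≈ 0.964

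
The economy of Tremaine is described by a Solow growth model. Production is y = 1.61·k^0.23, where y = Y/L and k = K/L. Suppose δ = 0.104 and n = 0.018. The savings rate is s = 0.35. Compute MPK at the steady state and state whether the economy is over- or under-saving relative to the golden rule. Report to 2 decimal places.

The effective depreciation rate is n + δ = 0.018 + 0.104 = 0.122.
Steady-state k*: s·A·k^0.23 = 0.122·k gives k* = (0.35·1.61/0.122)^(1/0.77) ≈ 7.2951.
MPK = 0.23·1.61·7.2951^(-0.77) ≈ 0.0802.
MPK < n+δ = 0.122, so the economy is dynamically inefficient (over-saving).

over-saving; MPK ≈ 0.08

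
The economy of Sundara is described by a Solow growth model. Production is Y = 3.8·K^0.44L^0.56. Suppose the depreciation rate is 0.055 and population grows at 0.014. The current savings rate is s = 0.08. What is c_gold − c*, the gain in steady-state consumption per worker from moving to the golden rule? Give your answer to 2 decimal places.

n + δ = 0.014 + 0.055 = 0.069.
Current steady state (s = 0.08): k* = (0.08·3.8/0.069)^(1/0.56) ≈ 14.1268, y* = 3.8·14.1268^0.44 ≈ 12.1844, c* = (1−0.08)·12.1844 ≈ 11.2096.
At the golden rule the marginal product of capital equals n+δ: 0.44·3.8·k^(0.44−1) = 0.069. Solving, k_gold = (0.44·3.8/0.069)^(1/0.56) ≈ 296.5651.
y_gold = 3.8·296.5651^0.44 ≈ 46.5068, c_gold = y_gold − 0.069·k_gold ≈ 26.0438.
Gain: Δc = 26.0438 − 11.2096 ≈ 14.8342.

Δc ≈ 14.83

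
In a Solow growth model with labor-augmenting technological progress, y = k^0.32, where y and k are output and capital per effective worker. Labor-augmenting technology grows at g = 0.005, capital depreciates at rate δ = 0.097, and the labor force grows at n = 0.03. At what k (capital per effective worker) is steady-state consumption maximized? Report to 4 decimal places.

k_gold ≈ 3.6775

Break-even investment rate: n + g + δ = 0.03 + 0.005 + 0.097 = 0.132.
Golden rule sets MPK = n+g+δ: 0.32·k^(0.32−1) = 0.132, so k_gold = (0.32/0.132)^(1/0.68) ≈ 3.6775.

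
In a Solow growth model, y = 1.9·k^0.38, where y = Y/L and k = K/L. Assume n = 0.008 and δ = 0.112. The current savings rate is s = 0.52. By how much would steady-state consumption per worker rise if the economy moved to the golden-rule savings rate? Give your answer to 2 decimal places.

Δc ≈ 0.22

n + δ = 0.008 + 0.112 = 0.12.
Current steady state (s = 0.52): k* = (0.52·1.9/0.12)^(1/0.62) ≈ 29.9733, y* = 1.9·29.9733^0.38 ≈ 6.9169, c* = (1−0.52)·6.9169 ≈ 3.3201.
At the golden rule the marginal product of capital equals n+δ: 0.38·1.9·k^(0.38−1) = 0.12. Solving, k_gold = (0.38·1.9/0.12)^(1/0.62) ≈ 18.0728.
y_gold = 1.9·18.0728^0.38 ≈ 5.7072, c_gold = y_gold − 0.12·k_gold ≈ 3.5385.
Gain: Δc = 3.5385 − 3.3201 ≈ 0.2183.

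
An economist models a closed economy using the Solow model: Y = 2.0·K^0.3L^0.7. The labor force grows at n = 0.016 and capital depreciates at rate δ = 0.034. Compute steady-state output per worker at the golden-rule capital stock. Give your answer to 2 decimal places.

y_gold ≈ 5.80

Break-even investment rate: n + δ = 0.016 + 0.034 = 0.05.
Setting f'(k) = n+δ gives 0.3·2.0·k^(0.3−1) = 0.05, hence k_gold = (0.3·2.0/0.05)^(1/0.7) ≈ 34.8087.
Output: y_gold = 2.0·k_gold^0.3 = 2.0·34.8087^0.3 ≈ 5.8014.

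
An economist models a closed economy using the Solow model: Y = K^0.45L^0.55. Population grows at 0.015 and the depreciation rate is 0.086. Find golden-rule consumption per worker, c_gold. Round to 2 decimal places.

c_gold ≈ 1.87

Capital per worker breaks even when investment replaces (n + δ)·k; here n + δ = 0.101.
Setting f'(k) = n+δ gives 0.45·k^(0.45−1) = 0.101, hence k_gold = (0.45/0.101)^(1/0.55) ≈ 15.1287.
y_gold = 15.1287^0.45 ≈ 3.3956.
c_gold = y_gold − (n+δ)·k_gold = 3.3956 − 0.101·15.1287 ≈ 1.8676.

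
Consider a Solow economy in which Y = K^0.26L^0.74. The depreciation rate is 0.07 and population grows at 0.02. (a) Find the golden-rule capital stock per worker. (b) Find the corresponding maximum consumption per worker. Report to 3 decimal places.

(a) k_gold ≈ 4.194; (b) c_gold ≈ 1.074

n + δ = 0.02 + 0.07 = 0.09.
At the golden rule the marginal product of capital equals n+δ: 0.26·k^(0.26−1) = 0.09. Solving, k_gold = (0.26/0.09)^(1/0.74) ≈ 4.1938.
y_gold = 4.1938^0.26 ≈ 1.4517; c_gold = y_gold − 0.09·k_gold ≈ 1.0743.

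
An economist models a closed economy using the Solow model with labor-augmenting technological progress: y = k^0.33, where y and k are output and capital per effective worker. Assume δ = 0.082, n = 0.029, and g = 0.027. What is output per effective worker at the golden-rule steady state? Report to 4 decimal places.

n + g + δ = 0.029 + 0.027 + 0.082 = 0.138.
Setting f'(k) = n+g+δ gives 0.33·k^(0.33−1) = 0.138, hence k_gold = (0.33/0.138)^(1/0.67) ≈ 3.6739.
Output: y_gold = k_gold^0.33 = 3.6739^0.33 ≈ 1.5364.

y_gold ≈ 1.5364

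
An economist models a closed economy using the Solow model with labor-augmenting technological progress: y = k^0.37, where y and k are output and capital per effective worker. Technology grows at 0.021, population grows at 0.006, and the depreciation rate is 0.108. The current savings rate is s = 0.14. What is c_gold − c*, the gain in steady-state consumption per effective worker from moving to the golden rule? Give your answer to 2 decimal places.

The effective depreciation rate is n + g + δ = 0.006 + 0.021 + 0.108 = 0.135.
Current steady state (s = 0.14): k* = (0.14/0.135)^(1/0.63) ≈ 1.0594, y* = 1.0594^0.37 ≈ 1.0216, c* = (1−0.14)·1.0216 ≈ 0.8786.
Golden rule sets MPK = n+g+δ: 0.37·k^(0.37−1) = 0.135, so k_gold = (0.37/0.135)^(1/0.63) ≈ 4.9548.
y_gold = 4.9548^0.37 ≈ 1.8078, c_gold = y_gold − 0.135·k_gold ≈ 1.1389.
Gain: Δc = 1.1389 − 0.8786 ≈ 0.2604.

Δc ≈ 0.26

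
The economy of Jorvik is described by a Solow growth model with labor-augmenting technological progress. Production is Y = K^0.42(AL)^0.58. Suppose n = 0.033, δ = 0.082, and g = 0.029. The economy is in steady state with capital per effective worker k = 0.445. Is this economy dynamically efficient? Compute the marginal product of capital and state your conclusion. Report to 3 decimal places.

Break-even investment rate: n + g + δ = 0.033 + 0.029 + 0.082 = 0.144.
MPK = 0.42·k^(0.42−1) = 0.42·0.445^(-0.58) ≈ 0.6717.
MPK > 0.144, so the economy is dynamically efficient (under-saving).

dynamically efficient; MPK ≈ 0.672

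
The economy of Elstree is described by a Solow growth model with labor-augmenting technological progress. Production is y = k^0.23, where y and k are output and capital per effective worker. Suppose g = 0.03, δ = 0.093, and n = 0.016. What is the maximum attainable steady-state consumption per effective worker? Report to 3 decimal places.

n + g + δ = 0.016 + 0.03 + 0.093 = 0.139.
At the golden rule the marginal product of capital equals n+g+δ: 0.23·k^(0.23−1) = 0.139. Solving, k_gold = (0.23/0.139)^(1/0.77) ≈ 1.9233.
y_gold = 1.9233^0.23 ≈ 1.1623.
c_gold = y_gold − (n+g+δ)·k_gold = 1.1623 − 0.139·1.9233 ≈ 0.8950.

c_gold ≈ 0.895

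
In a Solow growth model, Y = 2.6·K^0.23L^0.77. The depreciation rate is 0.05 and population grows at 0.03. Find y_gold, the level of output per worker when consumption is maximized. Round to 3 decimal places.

Capital per worker breaks even when investment replaces (n + δ)·k; here n + δ = 0.08.
Golden rule sets MPK = n+δ: 0.23·2.6·k^(0.23−1) = 0.08, so k_gold = (0.23·2.6/0.08)^(1/0.77) ≈ 13.6320.
Output: y_gold = 2.6·k_gold^0.23 = 2.6·13.6320^0.23 ≈ 4.7416.

y_gold ≈ 4.742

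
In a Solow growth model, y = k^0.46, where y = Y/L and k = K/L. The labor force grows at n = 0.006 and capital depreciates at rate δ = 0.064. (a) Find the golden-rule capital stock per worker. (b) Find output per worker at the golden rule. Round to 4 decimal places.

(a) k_gold ≈ 32.6727; (b) y_gold ≈ 4.9719

The effective depreciation rate is n + δ = 0.006 + 0.064 = 0.07.
Golden rule sets MPK = n+δ: 0.46·k^(0.46−1) = 0.07, so k_gold = (0.46/0.07)^(1/0.54) ≈ 32.6727.
y_gold = 32.6727^0.46 ≈ 4.9719.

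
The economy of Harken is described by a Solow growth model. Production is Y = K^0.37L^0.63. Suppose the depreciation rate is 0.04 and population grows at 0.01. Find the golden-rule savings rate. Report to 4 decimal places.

s_gold = 0.3700

The effective depreciation rate is n + δ = 0.01 + 0.04 = 0.05.
At the golden rule MPK = n+δ, and in any Cobb-Douglas steady state s = (n+δ)·k/y = MPK·k/y = capital's share 0.37.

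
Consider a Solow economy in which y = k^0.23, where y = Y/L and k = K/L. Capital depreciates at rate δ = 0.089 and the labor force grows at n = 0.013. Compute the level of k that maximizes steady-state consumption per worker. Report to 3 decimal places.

k_gold ≈ 2.875

Capital per worker breaks even when investment replaces (n + δ)·k; here n + δ = 0.102.
Setting f'(k) = n+δ gives 0.23·k^(0.23−1) = 0.102, hence k_gold = (0.23/0.102)^(1/0.77) ≈ 2.8748.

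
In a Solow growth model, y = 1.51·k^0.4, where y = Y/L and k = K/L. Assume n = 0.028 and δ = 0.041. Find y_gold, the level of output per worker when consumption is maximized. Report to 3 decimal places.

y_gold ≈ 6.414

Capital per worker breaks even when investment replaces (n + δ)·k; here n + δ = 0.069.
Maximizing c = f(k) − (n+δ)·k gives f'(k) = n+δ, i.e. 0.4·1.51·k^(0.4−1) = 0.069, so k_gold = (0.4·1.51/0.069)^(1/0.6) ≈ 37.1803.
Output: y_gold = 1.51·k_gold^0.4 = 1.51·37.1803^0.4 ≈ 6.4136.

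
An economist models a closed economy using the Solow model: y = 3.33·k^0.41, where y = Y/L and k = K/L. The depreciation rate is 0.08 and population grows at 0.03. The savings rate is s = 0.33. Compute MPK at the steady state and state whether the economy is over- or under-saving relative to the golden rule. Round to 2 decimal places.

under-saving; MPK ≈ 0.14

Break-even investment rate: n + δ = 0.03 + 0.08 = 0.11.
Steady-state k*: s·A·k^0.41 = 0.11·k gives k* = (0.33·3.33/0.11)^(1/0.59) ≈ 49.4514.
MPK = 0.41·3.33·49.4514^(-0.59) ≈ 0.1367.
MPK > n+δ = 0.11, so the economy is dynamically efficient (under-saving).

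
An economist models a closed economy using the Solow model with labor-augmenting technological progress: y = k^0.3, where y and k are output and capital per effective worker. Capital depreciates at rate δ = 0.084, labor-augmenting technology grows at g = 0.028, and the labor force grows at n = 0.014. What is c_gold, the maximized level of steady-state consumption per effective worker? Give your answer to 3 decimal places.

c_gold ≈ 1.015

n + g + δ = 0.014 + 0.028 + 0.084 = 0.126.
Maximizing c = f(k) − (n+g+δ)·k gives f'(k) = n+g+δ, i.e. 0.3·k^(0.3−1) = 0.126, so k_gold = (0.3/0.126)^(1/0.7) ≈ 3.4531.
y_gold = 3.4531^0.3 ≈ 1.4503.
c_gold = y_gold − (n+g+δ)·k_gold = 1.4503 − 0.126·3.4531 ≈ 1.0152.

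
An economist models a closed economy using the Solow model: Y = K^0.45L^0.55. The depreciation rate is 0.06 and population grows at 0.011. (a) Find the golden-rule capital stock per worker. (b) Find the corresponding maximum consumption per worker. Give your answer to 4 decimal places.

Capital per worker breaks even when investment replaces (n + δ)·k; here n + δ = 0.071.
At the golden rule the marginal product of capital equals n+δ: 0.45·k^(0.45−1) = 0.071. Solving, k_gold = (0.45/0.071)^(1/0.55) ≈ 28.7143.
y_gold = 28.7143^0.45 ≈ 4.5305; c_gold = y_gold − 0.071·k_gold ≈ 2.4918.

(a) k_gold ≈ 28.7143; (b) c_gold ≈ 2.4918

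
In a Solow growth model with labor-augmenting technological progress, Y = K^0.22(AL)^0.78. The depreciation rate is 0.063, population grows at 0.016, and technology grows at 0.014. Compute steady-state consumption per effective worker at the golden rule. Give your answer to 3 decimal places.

c_gold ≈ 0.994

n + g + δ = 0.016 + 0.014 + 0.063 = 0.093.
At the golden rule the marginal product of capital equals n+g+δ: 0.22·k^(0.22−1) = 0.093. Solving, k_gold = (0.22/0.093)^(1/0.78) ≈ 3.0159.
y_gold = 3.0159^0.22 ≈ 1.2749.
c_gold = y_gold − (n+g+δ)·k_gold = 1.2749 − 0.093·3.0159 ≈ 0.9944.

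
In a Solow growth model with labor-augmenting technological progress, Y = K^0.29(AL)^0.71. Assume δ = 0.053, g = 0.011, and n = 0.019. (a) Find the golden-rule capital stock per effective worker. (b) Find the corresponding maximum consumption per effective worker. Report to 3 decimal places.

The effective depreciation rate is n + g + δ = 0.019 + 0.011 + 0.053 = 0.083.
Maximizing c = f(k) − (n+g+δ)·k gives f'(k) = n+g+δ, i.e. 0.29·k^(0.29−1) = 0.083, so k_gold = (0.29/0.083)^(1/0.71) ≈ 5.8242.
y_gold = 5.8242^0.29 ≈ 1.6669; c_gold = y_gold − 0.083·k_gold ≈ 1.1835.

(a) k_gold ≈ 5.824; (b) c_gold ≈ 1.184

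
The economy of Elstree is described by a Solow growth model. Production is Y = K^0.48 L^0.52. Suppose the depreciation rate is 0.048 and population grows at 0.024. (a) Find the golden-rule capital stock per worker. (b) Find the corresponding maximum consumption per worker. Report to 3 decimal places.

The effective depreciation rate is n + δ = 0.024 + 0.048 = 0.072.
Setting f'(k) = n+δ gives 0.48·k^(0.48−1) = 0.072, hence k_gold = (0.48/0.072)^(1/0.52) ≈ 38.4096.
y_gold = 38.4096^0.48 ≈ 5.7614; c_gold = y_gold − 0.072·k_gold ≈ 2.9959.

(a) k_gold ≈ 38.410; (b) c_gold ≈ 2.996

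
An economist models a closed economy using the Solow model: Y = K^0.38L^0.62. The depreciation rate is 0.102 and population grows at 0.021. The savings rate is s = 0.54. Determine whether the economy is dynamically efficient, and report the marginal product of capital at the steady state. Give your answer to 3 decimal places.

dynamically inefficient; MPK ≈ 0.087

Capital per worker breaks even when investment replaces (n + δ)·k; here n + δ = 0.123.
Steady-state k*: s·k^0.38 = 0.123·k gives k* = (0.54/0.123)^(1/0.62) ≈ 10.8711.
MPK = 0.38·10.8711^(-0.62) ≈ 0.0866.
MPK < n+δ = 0.123, so the economy is dynamically inefficient (over-saving).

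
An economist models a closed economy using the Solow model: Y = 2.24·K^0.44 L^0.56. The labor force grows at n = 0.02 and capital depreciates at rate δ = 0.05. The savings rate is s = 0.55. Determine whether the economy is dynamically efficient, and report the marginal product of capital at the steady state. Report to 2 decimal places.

Capital per worker breaks even when investment replaces (n + δ)·k; here n + δ = 0.07.
Steady-state k*: s·A·k^0.44 = 0.07·k gives k* = (0.55·2.24/0.07)^(1/0.56) ≈ 167.5443.
MPK = 0.44·2.24·167.5443^(-0.56) ≈ 0.0560.
MPK < n+δ = 0.07, so the economy is dynamically inefficient (over-saving).

dynamically inefficient; MPK ≈ 0.06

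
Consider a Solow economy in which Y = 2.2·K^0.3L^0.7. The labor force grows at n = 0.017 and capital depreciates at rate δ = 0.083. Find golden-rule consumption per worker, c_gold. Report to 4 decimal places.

c_gold ≈ 3.4574

The effective depreciation rate is n + δ = 0.017 + 0.083 = 0.1.
Setting f'(k) = n+δ gives 0.3·2.2·k^(0.3−1) = 0.1, hence k_gold = (0.3·2.2/0.1)^(1/0.7) ≈ 14.8176.
y_gold = 2.2·14.8176^0.3 ≈ 4.9392.
c_gold = y_gold − (n+δ)·k_gold = 4.9392 − 0.1·14.8176 ≈ 3.4574.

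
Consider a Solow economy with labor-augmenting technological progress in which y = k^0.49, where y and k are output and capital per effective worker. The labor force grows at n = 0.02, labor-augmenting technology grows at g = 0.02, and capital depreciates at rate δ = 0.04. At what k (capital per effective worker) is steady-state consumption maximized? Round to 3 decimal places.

k_gold ≈ 34.942

Break-even investment rate: n + g + δ = 0.02 + 0.02 + 0.04 = 0.08.
Maximizing c = f(k) − (n+g+δ)·k gives f'(k) = n+g+δ, i.e. 0.49·k^(0.49−1) = 0.08, so k_gold = (0.49/0.08)^(1/0.51) ≈ 34.9418.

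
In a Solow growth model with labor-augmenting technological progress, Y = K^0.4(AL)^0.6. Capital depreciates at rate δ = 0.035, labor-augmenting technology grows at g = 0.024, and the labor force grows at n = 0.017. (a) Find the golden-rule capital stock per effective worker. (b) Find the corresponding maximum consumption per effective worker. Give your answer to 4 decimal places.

Break-even investment rate: n + g + δ = 0.017 + 0.024 + 0.035 = 0.076.
At the golden rule the marginal product of capital equals n+g+δ: 0.4·k^(0.4−1) = 0.076. Solving, k_gold = (0.4/0.076)^(1/0.6) ≈ 15.9249.
y_gold = 15.9249^0.4 ≈ 3.0257; c_gold = y_gold − 0.076·k_gold ≈ 1.8154.

(a) k_gold ≈ 15.9249; (b) c_gold ≈ 1.8154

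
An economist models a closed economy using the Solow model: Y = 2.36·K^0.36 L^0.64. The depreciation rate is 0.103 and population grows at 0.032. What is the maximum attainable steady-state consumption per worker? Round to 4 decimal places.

c_gold ≈ 4.2507

Capital per worker breaks even when investment replaces (n + δ)·k; here n + δ = 0.135.
At the golden rule the marginal product of capital equals n+δ: 0.36·2.36·k^(0.36−1) = 0.135. Solving, k_gold = (0.36·2.36/0.135)^(1/0.64) ≈ 17.7113.
y_gold = 2.36·17.7113^0.36 ≈ 6.6417.
c_gold = y_gold − (n+δ)·k_gold = 6.6417 − 0.135·17.7113 ≈ 4.2507.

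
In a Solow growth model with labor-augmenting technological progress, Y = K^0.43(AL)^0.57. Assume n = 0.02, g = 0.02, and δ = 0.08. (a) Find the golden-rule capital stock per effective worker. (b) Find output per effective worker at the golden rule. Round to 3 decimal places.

Capital per effective worker breaks even when investment replaces (n + g + δ)·k; here n + g + δ = 0.12.
Maximizing c = f(k) − (n+g+δ)·k gives f'(k) = n+g+δ, i.e. 0.43·k^(0.43−1) = 0.12, so k_gold = (0.43/0.12)^(1/0.57) ≈ 9.3850.
y_gold = 9.3850^0.43 ≈ 2.6191.

(a) k_gold ≈ 9.385; (b) y_gold ≈ 2.619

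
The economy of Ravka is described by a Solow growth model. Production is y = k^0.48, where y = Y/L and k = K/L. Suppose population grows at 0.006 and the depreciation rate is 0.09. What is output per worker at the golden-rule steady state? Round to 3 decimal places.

The effective depreciation rate is n + δ = 0.006 + 0.09 = 0.096.
Maximizing c = f(k) − (n+δ)·k gives f'(k) = n+δ, i.e. 0.48·k^(0.48−1) = 0.096, so k_gold = (0.48/0.096)^(1/0.52) ≈ 22.0888.
Output: y_gold = k_gold^0.48 = 22.0888^0.48 ≈ 4.4178.

y_gold ≈ 4.418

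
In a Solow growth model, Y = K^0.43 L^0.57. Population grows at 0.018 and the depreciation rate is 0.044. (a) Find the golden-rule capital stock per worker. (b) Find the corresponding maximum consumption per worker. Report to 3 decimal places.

Capital per worker breaks even when investment replaces (n + δ)·k; here n + δ = 0.062.
Maximizing c = f(k) − (n+δ)·k gives f'(k) = n+δ, i.e. 0.43·k^(0.43−1) = 0.062, so k_gold = (0.43/0.062)^(1/0.57) ≈ 29.8933.
y_gold = 29.8933^0.43 ≈ 4.3102; c_gold = y_gold − 0.062·k_gold ≈ 2.4568.

(a) k_gold ≈ 29.893; (b) c_gold ≈ 2.457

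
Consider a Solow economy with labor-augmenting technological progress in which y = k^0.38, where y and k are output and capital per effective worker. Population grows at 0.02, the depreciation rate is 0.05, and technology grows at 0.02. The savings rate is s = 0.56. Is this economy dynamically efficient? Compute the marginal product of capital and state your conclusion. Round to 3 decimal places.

Capital per effective worker breaks even when investment replaces (n + g + δ)·k; here n + g + δ = 0.09.
Steady-state k*: s·k^0.38 = 0.09·k gives k* = (0.56/0.09)^(1/0.62) ≈ 19.0791.
MPK = 0.38·19.0791^(-0.62) ≈ 0.0611.
MPK < n+g+δ = 0.09, so the economy is dynamically inefficient (over-saving).

dynamically inefficient; MPK ≈ 0.061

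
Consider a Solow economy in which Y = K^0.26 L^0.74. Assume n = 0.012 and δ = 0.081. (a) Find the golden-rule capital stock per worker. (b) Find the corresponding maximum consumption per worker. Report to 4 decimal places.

Capital per worker breaks even when investment replaces (n + δ)·k; here n + δ = 0.093.
Golden rule sets MPK = n+δ: 0.26·k^(0.26−1) = 0.093, so k_gold = (0.26/0.093)^(1/0.74) ≈ 4.0120.
y_gold = 4.0120^0.26 ≈ 1.4351; c_gold = y_gold − 0.093·k_gold ≈ 1.0620.

(a) k_gold ≈ 4.0120; (b) c_gold ≈ 1.0620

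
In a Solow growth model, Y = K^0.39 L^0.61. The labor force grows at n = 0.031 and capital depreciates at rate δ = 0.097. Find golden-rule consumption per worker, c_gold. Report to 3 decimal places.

Capital per worker breaks even when investment replaces (n + δ)·k; here n + δ = 0.128.
Setting f'(k) = n+δ gives 0.39·k^(0.39−1) = 0.128, hence k_gold = (0.39/0.128)^(1/0.61) ≈ 6.2116.
y_gold = 6.2116^0.39 ≈ 2.0387.
c_gold = y_gold − (n+δ)·k_gold = 2.0387 − 0.128·6.2116 ≈ 1.2436.

c_gold ≈ 1.244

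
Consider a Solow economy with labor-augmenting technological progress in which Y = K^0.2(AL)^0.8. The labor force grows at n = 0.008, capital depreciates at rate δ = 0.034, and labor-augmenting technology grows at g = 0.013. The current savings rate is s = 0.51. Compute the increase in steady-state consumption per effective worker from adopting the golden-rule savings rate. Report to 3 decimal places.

Δc ≈ 0.250

Capital per effective worker breaks even when investment replaces (n + g + δ)·k; here n + g + δ = 0.055.
Current steady state (s = 0.51): k* = (0.51/0.055)^(1/0.8) ≈ 16.1811, y* = 16.1811^0.2 ≈ 1.7450, c* = (1−0.51)·1.7450 ≈ 0.8551.
Setting f'(k) = n+g+δ gives 0.2·k^(0.2−1) = 0.055, hence k_gold = (0.2/0.055)^(1/0.8) ≈ 5.0215.
y_gold = 5.0215^0.2 ≈ 1.3809, c_gold = y_gold − 0.055·k_gold ≈ 1.1047.
Gain: Δc = 1.1047 − 0.8551 ≈ 0.2497.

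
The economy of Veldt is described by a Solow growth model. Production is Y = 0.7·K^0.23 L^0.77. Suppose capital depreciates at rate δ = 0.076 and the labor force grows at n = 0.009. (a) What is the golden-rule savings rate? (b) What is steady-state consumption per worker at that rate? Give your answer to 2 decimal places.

(a) s_gold = 0.23; (b) c_gold ≈ 0.65

n + δ = 0.009 + 0.076 = 0.085.
For Cobb-Douglas, s_gold equals capital's share: s_gold = 0.23.
Golden rule sets MPK = n+δ: 0.23·0.7·k^(0.23−1) = 0.085, so k_gold = (0.23·0.7/0.085)^(1/0.77) ≈ 2.2923.
y_gold = 0.7·2.2923^0.23 ≈ 0.8471; c_gold = (1−0.23)·y_gold ≈ 0.6523.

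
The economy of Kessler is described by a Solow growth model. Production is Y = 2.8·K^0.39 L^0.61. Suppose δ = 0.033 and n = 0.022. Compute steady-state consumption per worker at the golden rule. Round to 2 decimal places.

c_gold ≈ 11.54

n + δ = 0.022 + 0.033 = 0.055.
Golden rule sets MPK = n+δ: 0.39·2.8·k^(0.39−1) = 0.055, so k_gold = (0.39·2.8/0.055)^(1/0.61) ≈ 134.1650.
y_gold = 2.8·134.1650^0.39 ≈ 18.9207.
c_gold = y_gold − (n+δ)·k_gold = 18.9207 − 0.055·134.1650 ≈ 11.5416.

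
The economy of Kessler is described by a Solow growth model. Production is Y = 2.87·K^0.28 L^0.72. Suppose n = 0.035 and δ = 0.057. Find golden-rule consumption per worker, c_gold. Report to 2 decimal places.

n + δ = 0.035 + 0.057 = 0.092.
Golden rule sets MPK = n+δ: 0.28·2.87·k^(0.28−1) = 0.092, so k_gold = (0.28·2.87/0.092)^(1/0.72) ≈ 20.2906.
y_gold = 2.87·20.2906^0.28 ≈ 6.6669.
c_gold = y_gold − (n+δ)·k_gold = 6.6669 − 0.092·20.2906 ≈ 4.8002.

c_gold ≈ 4.80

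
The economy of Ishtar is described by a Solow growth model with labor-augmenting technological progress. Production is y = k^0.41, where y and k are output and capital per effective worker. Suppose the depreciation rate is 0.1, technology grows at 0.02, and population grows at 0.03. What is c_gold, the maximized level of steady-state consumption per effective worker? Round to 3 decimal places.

Break-even investment rate: n + g + δ = 0.03 + 0.02 + 0.1 = 0.15.
Golden rule sets MPK = n+g+δ: 0.41·k^(0.41−1) = 0.15, so k_gold = (0.41/0.15)^(1/0.59) ≈ 5.4974.
y_gold = 5.4974^0.41 ≈ 2.0112.
c_gold = y_gold − (n+g+δ)·k_gold = 2.0112 − 0.15·5.4974 ≈ 1.1866.

c_gold ≈ 1.187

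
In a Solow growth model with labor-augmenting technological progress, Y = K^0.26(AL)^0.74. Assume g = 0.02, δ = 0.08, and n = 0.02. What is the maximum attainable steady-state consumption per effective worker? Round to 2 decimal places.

n + g + δ = 0.02 + 0.02 + 0.08 = 0.12.
Setting f'(k) = n+g+δ gives 0.26·k^(0.26−1) = 0.12, hence k_gold = (0.26/0.12)^(1/0.74) ≈ 2.8430.
y_gold = 2.8430^0.26 ≈ 1.3121.
c_gold = y_gold − (n+g+δ)·k_gold = 1.3121 − 0.12·2.8430 ≈ 0.9710.

c_gold ≈ 0.97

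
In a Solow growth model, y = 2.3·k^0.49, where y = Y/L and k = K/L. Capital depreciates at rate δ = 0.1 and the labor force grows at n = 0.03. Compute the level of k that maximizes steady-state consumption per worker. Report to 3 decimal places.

n + δ = 0.03 + 0.1 = 0.13.
Golden rule sets MPK = n+δ: 0.49·2.3·k^(0.49−1) = 0.13, so k_gold = (0.49·2.3/0.13)^(1/0.51) ≈ 69.0522.

k_gold ≈ 69.052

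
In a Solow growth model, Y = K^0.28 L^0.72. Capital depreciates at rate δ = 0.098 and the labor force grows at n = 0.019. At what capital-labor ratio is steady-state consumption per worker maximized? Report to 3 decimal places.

k_gold ≈ 3.360

n + δ = 0.019 + 0.098 = 0.117.
Maximizing c = f(k) − (n+δ)·k gives f'(k) = n+δ, i.e. 0.28·k^(0.28−1) = 0.117, so k_gold = (0.28/0.117)^(1/0.72) ≈ 3.3601.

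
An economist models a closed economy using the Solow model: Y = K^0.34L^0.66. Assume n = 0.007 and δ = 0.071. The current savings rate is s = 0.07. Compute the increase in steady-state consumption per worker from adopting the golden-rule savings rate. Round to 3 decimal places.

Δc ≈ 0.529

n + δ = 0.007 + 0.071 = 0.078.
Current steady state (s = 0.07): k* = (0.07/0.078)^(1/0.66) ≈ 0.8488, y* = 0.8488^0.34 ≈ 0.9458, c* = (1−0.07)·0.9458 ≈ 0.8796.
Setting f'(k) = n+δ gives 0.34·k^(0.34−1) = 0.078, hence k_gold = (0.34/0.078)^(1/0.66) ≈ 9.3060.
y_gold = 9.3060^0.34 ≈ 2.1349, c_gold = y_gold − 0.078·k_gold ≈ 1.4090.
Gain: Δc = 1.4090 − 0.8796 ≈ 0.5295.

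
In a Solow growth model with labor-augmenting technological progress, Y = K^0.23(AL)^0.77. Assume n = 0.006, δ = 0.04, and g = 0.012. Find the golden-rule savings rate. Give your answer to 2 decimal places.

The effective depreciation rate is n + g + δ = 0.006 + 0.012 + 0.04 = 0.058.
At the golden rule MPK = n+g+δ, and in any Cobb-Douglas steady state s = (n+g+δ)·k/y = MPK·k/y = capital's share 0.23.

s_gold = 0.23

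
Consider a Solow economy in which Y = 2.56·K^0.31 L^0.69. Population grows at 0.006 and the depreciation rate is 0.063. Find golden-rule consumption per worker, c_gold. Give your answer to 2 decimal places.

c_gold ≈ 5.29

Capital per worker breaks even when investment replaces (n + δ)·k; here n + δ = 0.069.
Maximizing c = f(k) − (n+δ)·k gives f'(k) = n+δ, i.e. 0.31·2.56·k^(0.31−1) = 0.069, so k_gold = (0.31·2.56/0.069)^(1/0.69) ≈ 34.4606.
y_gold = 2.56·34.4606^0.31 ≈ 7.6703.
c_gold = y_gold − (n+δ)·k_gold = 7.6703 − 0.069·34.4606 ≈ 5.2925.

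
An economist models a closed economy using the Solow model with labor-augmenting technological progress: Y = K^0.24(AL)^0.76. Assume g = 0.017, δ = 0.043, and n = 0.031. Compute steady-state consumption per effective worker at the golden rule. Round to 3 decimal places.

c_gold ≈ 1.032

Break-even investment rate: n + g + δ = 0.031 + 0.017 + 0.043 = 0.091.
Maximizing c = f(k) − (n+g+δ)·k gives f'(k) = n+g+δ, i.e. 0.24·k^(0.24−1) = 0.091, so k_gold = (0.24/0.091)^(1/0.76) ≈ 3.5824.
y_gold = 3.5824^0.24 ≈ 1.3583.
c_gold = y_gold − (n+g+δ)·k_gold = 1.3583 − 0.091·3.5824 ≈ 1.0323.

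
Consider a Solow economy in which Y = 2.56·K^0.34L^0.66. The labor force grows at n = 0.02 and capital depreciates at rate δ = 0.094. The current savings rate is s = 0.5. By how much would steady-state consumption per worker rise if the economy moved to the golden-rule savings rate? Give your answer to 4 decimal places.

The effective depreciation rate is n + δ = 0.02 + 0.094 = 0.114.
Current steady state (s = 0.5): k* = (0.5·2.56/0.114)^(1/0.66) ≈ 39.0276, y* = 2.56·39.0276^0.34 ≈ 8.8983, c* = (1−0.5)·8.8983 ≈ 4.4491.
Setting f'(k) = n+δ gives 0.34·2.56·k^(0.34−1) = 0.114, hence k_gold = (0.34·2.56/0.114)^(1/0.66) ≈ 21.7569.
y_gold = 2.56·21.7569^0.34 ≈ 7.2950, c_gold = y_gold − 0.114·k_gold ≈ 4.8147.
Gain: Δc = 4.8147 − 4.4491 ≈ 0.3655.

Δc ≈ 0.3655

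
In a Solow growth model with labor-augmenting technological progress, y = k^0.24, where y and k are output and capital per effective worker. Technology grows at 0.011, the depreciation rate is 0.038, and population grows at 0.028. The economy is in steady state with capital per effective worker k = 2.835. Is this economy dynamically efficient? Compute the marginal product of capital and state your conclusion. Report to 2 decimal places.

dynamically efficient; MPK ≈ 0.11

Capital per effective worker breaks even when investment replaces (n + g + δ)·k; here n + g + δ = 0.077.
MPK = 0.24·k^(0.24−1) = 0.24·2.835^(-0.76) ≈ 0.1087.
MPK > 0.077, so the economy is dynamically efficient (under-saving).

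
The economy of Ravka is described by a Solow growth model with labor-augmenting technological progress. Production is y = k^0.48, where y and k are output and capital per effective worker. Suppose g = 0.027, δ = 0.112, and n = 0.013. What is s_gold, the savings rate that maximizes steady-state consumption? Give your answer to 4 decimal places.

Break-even investment rate: n + g + δ = 0.013 + 0.027 + 0.112 = 0.152.
At the golden rule MPK = n+g+δ, and in any Cobb-Douglas steady state s = (n+g+δ)·k/y = MPK·k/y = capital's share 0.48.

s_gold = 0.4800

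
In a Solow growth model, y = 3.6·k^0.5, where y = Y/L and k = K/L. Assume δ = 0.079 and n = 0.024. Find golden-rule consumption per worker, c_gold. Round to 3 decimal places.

n + δ = 0.024 + 0.079 = 0.103.
Golden rule sets MPK = n+δ: 0.5·3.6·k^(0.5−1) = 0.103, so k_gold = (0.5·3.6/0.103)^(1/0.5) ≈ 305.4011.
y_gold = 3.6·305.4011^0.5 ≈ 62.9126.
c_gold = y_gold − (n+δ)·k_gold = 62.9126 − 0.103·305.4011 ≈ 31.4563.

c_gold ≈ 31.456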